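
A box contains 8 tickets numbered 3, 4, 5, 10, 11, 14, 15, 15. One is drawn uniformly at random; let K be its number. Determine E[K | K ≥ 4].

74/7

P(K ≥ 4) = 7/8.
Σ over the event: 4·1/8 + 5·1/8 + 10·1/8 + 11·1/8 + 14·1/8 + 15·1/4 = 37/4.
E[K | K ≥ 4] = (37/4) / (7/8) = 74/7.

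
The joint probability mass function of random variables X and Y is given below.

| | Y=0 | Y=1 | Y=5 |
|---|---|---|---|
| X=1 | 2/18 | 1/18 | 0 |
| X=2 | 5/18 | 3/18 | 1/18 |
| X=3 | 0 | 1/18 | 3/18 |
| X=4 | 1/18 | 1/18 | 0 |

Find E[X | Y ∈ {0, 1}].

P(Y ∈ {0, 1}) = 7/9.
Σ X·P over the event = 1·(2/18) + 1·(1/18) + 2·(5/18) + 2·(3/18) + 3·(1/18) + 4·(1/18) + 4·(1/18) = 5/3.
E[X | Y ∈ {0, 1}] = (5/3) / (7/9) = 15/7.

15/7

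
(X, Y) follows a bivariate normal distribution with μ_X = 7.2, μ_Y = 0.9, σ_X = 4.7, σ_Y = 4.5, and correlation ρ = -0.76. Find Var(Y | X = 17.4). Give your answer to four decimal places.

8.5536

For a bivariate normal, Var(Y | X=x) = σ_Y²(1 − ρ²).
Var(Y | X=17.4) = (4.5)²·(1 − (-0.76)²) = 20.25·0.4224 = 8.5536.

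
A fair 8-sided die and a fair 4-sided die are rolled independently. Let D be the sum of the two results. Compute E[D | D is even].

7

P(D is even) = 1/2.
Σ over the event: 2·1/32 + 4·3/32 + 6·1/8 + 8·1/8 + 10·3/32 + 12·1/32 = 7/2.
E[D | D is even] = (7/2) / (1/2) = 7.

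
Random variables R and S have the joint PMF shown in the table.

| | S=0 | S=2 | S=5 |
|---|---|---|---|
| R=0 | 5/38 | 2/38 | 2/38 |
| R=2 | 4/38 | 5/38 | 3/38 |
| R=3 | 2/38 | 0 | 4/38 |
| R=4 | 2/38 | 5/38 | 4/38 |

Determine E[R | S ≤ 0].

P(S ≤ 0) = 13/38.
Σ R·P over the event = 0·(5/38) + 2·(4/38) + 3·(2/38) + 4·(2/38) = 11/19.
E[R | S ≤ 0] = (11/19) / (13/38) = 22/13.

22/13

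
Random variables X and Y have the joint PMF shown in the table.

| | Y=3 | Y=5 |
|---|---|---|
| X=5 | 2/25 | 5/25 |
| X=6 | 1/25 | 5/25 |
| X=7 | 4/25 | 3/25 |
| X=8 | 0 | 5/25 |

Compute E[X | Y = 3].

P(Y = 3) = 7/25.
Summing X·P(X=x,Y=y) over the conditioning event gives 44/25.
E[X | Y = 3] = (44/25) / (7/25) = 44/7.

44/7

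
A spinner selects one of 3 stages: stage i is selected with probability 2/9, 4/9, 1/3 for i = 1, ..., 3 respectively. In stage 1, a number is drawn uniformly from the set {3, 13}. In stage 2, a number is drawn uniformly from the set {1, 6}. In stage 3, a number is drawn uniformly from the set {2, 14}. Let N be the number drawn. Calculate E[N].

E[N | stage 1] = (3+13)/2 = 8.
E[N | stage 2] = (1+6)/2 = 7/2.
E[N | stage 3] = (2+14)/2 = 8.
E[N] = (2/9)·(8) + (4/9)·(7/2) + (1/3)·(8) = 6.

6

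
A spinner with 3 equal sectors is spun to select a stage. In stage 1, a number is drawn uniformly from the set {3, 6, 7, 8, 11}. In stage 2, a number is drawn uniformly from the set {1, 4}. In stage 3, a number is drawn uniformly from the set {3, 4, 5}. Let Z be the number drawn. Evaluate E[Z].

9/2

E[Z | stage 1] = (3+6+7+8+11)/5 = 7.
E[Z | stage 2] = (1+4)/2 = 5/2.
E[Z | stage 3] = (3+4+5)/3 = 4.
By the law of total expectation,
E[Z] = (1/3)·(7) + (1/3)·(5/2) + (1/3)·(4) = 9/2.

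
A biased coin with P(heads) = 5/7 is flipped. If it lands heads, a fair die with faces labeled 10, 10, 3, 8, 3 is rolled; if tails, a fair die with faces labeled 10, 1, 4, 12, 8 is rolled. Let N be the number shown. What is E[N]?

E[N | heads] = (10+10+3+8+3)/5 = 34/5.
E[N | tails] = (10+1+4+12+8)/5 = 7.
By the law of total expectation,
E[N] = (5/7)·(34/5) + (2/7)·(7) = 48/7.

48/7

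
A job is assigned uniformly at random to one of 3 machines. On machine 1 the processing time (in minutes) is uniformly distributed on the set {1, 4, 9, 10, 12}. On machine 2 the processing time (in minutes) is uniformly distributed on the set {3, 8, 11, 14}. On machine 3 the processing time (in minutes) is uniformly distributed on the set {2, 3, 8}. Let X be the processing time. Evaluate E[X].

E[X | machine 1] = (1+4+9+10+12)/5 = 36/5.
E[X | machine 2] = (3+8+11+14)/4 = 9.
E[X | machine 3] = (2+3+8)/3 = 13/3.
By the law of total expectation,
E[X] = (1/3)·(36/5) + (1/3)·(9) + (1/3)·(13/3) = 308/45.

308/45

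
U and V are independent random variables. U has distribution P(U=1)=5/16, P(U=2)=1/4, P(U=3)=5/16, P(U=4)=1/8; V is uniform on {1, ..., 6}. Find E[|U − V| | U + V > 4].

9/4

P(U + V > 4) = 17/24.
Summing |U−V|·P(x,y) over outcomes with U + V > 4 gives 51/32.
E[|U − V| | U + V > 4] = (51/32) / (17/24) = 9/4.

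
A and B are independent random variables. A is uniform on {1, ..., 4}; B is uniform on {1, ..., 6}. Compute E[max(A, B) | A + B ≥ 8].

Outcomes with A + B ≥ 8: (2,6), (3,5), (3,6), (4,4), (4,5), (4,6), each with probability 1/24.
E[max(A, B) | A + B ≥ 8] = (6 + 5 + 6 + 4 + 5 + 6) / 6 = 16/3.

16/3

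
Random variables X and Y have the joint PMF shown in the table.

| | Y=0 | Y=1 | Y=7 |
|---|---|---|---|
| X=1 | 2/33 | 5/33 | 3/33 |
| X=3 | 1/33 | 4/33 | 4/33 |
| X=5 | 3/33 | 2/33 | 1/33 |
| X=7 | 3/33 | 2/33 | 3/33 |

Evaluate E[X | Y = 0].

41/9

P(Y = 0) = 3/11.
Summing X·P(X=x,Y=y) over the conditioning event gives 41/33.
E[X | Y = 0] = (41/33) / (3/11) = 41/9.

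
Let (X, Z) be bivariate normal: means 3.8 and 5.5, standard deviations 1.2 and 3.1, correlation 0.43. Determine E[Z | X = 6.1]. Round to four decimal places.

8.0549

For a bivariate normal, E[Z | X=x] = μ_Z + ρ·(σ_Z/σ_X)·(x − μ_X).
E[Z | X=6.1] = 5.5 + (0.43)·(3.1/1.2)·(6.1 − (3.8)) = 5.5 + (1.11083)·(2.3) = 8.0549.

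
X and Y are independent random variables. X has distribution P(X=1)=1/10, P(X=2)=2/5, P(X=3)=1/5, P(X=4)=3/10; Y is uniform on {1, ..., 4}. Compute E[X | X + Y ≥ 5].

83/27

P(X + Y ≥ 5) = 27/40.
Summing X·P(x,y) over outcomes with X + Y ≥ 5 gives 83/40.
E[X | X + Y ≥ 5] = (83/40) / (27/40) = 83/27.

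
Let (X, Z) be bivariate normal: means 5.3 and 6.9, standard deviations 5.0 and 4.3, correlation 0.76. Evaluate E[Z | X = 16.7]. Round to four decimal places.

14.3510

The regression of Z on X has slope ρ·σ_Z/σ_X and passes through (μ_X, μ_Z).
E[Z | X=16.7] = 6.9 + (0.76)·(4.3/5.0)·(16.7 − (5.3)) = 6.9 + (0.6536)·(11.4) = 14.3510.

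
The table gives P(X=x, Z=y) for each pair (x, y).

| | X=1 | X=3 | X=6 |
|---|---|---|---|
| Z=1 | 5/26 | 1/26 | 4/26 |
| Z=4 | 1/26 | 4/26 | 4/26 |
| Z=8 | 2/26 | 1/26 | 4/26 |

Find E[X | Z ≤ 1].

16/5

P(Z ≤ 1) = 5/13.
Σ X·P over the event = 1·(5/26) + 3·(1/26) + 6·(4/26) = 16/13.
E[X | Z ≤ 1] = (16/13) / (5/13) = 16/5.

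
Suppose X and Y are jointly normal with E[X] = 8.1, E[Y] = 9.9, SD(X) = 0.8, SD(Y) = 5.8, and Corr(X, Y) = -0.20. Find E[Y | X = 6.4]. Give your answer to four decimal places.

E[Y | X=x] = μ_Y + ρ(σ_Y/σ_X)(x − μ_X) for jointly normal variables.
E[Y | X=6.4] = 9.9 + (-0.20)·(5.8/0.8)·(6.4 − (8.1)) = 9.9 + (-1.45)·(-1.7) = 12.3650.

12.3650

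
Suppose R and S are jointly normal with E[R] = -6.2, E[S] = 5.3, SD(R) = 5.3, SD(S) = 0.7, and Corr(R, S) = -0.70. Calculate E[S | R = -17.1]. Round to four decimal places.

6.3077

For a bivariate normal, E[S | R=x] = μ_S + ρ·(σ_S/σ_R)·(x − μ_R).
E[S | R=-17.1] = 5.3 + (-0.70)·(0.7/5.3)·(-17.1 − (-6.2)) = 5.3 + (-0.092453)·(-10.9) = 6.3077.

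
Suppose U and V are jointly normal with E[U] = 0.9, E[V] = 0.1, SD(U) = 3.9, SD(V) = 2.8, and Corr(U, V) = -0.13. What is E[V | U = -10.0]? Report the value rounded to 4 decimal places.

1.1173

The regression of V on U has slope ρ·σ_V/σ_U and passes through (μ_U, μ_V).
E[V | U=-10.0] = 0.1 + (-0.13)·(2.8/3.9)·(-10.0 − (0.9)) = 0.1 + (-0.093333)·(-10.9) = 1.1173.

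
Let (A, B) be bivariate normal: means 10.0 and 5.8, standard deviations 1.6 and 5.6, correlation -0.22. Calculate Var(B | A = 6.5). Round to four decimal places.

For a bivariate normal, Var(B | A=x) = σ_B²(1 − ρ²).
Var(B | A=6.5) = (5.6)²·(1 − (-0.22)²) = 31.36·0.9516 = 29.8422.

29.8422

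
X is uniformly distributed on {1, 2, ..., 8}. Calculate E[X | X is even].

Given X is even, X is equally likely to be any of {2, 4, 6, 8}.
E[X | X is even] = (2 + 4 + 6 + 8) / 4 = 5.

5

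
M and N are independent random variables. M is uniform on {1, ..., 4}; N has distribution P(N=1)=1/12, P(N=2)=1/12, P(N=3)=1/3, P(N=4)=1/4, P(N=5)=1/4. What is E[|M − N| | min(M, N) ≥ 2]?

38/33

P(min(M, N) ≥ 2) = 11/16.
Summing |M−N|·P(x,y) over outcomes with min(M, N) ≥ 2 gives 19/24.
E[|M − N| | min(M, N) ≥ 2] = (19/24) / (11/16) = 38/33.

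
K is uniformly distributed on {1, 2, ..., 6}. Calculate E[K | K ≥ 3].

Given K ≥ 3, K is equally likely to be any of {3, 4, 5, 6}.
E[K | K ≥ 3] = (3 + 4 + 5 + 6) / 4 = 9/2.

9/2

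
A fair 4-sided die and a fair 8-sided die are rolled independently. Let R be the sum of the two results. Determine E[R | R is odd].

7

P(R is odd) = 1/2.
Σ over the event: 3·1/16 + 5·1/8 + 7·1/8 + 9·1/8 + 11·1/16 = 7/2.
E[R | R is odd] = (7/2) / (1/2) = 7.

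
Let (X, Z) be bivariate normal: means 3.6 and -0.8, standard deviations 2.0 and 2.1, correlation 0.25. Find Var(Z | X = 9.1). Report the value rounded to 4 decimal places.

For a bivariate normal, Var(Z | X=x) = σ_Z²(1 − ρ²).
Var(Z | X=9.1) = (2.1)²·(1 − (0.25)²) = 4.41·0.9375 = 4.1344.

4.1344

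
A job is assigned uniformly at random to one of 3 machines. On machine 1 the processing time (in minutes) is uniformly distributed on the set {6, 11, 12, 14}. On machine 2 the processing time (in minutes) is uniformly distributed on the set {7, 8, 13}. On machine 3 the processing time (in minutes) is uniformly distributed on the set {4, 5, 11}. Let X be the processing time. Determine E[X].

107/12

E[X | machine 1] = (6+11+12+14)/4 = 43/4.
E[X | machine 2] = (7+8+13)/3 = 28/3.
E[X | machine 3] = (4+5+11)/3 = 20/3.
By the law of total expectation,
E[X] = (1/3)·(43/4) + (1/3)·(28/3) + (1/3)·(20/3) = 107/12.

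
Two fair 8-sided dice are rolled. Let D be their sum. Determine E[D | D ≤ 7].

P(D ≤ 7) = 21/64.
Σ over the event: 2·1/64 + 3·1/32 + 4·3/64 + 5·1/16 + 6·5/64 + 7·3/32 = 7/4.
E[D | D ≤ 7] = (7/4) / (21/64) = 16/3.

16/3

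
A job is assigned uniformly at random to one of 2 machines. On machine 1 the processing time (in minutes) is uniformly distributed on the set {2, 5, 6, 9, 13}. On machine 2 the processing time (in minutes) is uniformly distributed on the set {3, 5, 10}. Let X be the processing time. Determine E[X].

13/2

E[X | machine 1] = (2+5+6+9+13)/5 = 7.
E[X | machine 2] = (3+5+10)/3 = 6.
By the law of total expectation,
E[X] = (1/2)·(7) + (1/2)·(6) = 13/2.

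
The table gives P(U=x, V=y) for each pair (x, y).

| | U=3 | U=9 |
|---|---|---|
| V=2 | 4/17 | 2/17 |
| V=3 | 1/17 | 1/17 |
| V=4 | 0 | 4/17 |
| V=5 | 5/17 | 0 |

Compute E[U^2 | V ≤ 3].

36

P(V ≤ 3) = 8/17.
Summing U^2·P(U=x,V=y) over the conditioning event gives 288/17.
E[U^2 | V ≤ 3] = (288/17) / (8/17) = 36.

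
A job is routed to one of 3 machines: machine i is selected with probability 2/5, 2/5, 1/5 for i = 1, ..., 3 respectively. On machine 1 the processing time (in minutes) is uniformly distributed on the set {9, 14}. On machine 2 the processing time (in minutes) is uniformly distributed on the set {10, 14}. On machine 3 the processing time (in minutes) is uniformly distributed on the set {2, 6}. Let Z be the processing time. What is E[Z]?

51/5

E[Z | machine 1] = (9+14)/2 = 23/2.
E[Z | machine 2] = (10+14)/2 = 12.
E[Z | machine 3] = (2+6)/2 = 4.
By the law of total expectation,
E[Z] = (2/5)·(23/2) + (2/5)·(12) + (1/5)·(4) = 51/5.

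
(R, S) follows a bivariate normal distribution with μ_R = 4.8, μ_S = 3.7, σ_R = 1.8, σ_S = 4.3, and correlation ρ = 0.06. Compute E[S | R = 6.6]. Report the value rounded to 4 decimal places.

The regression of S on R has slope ρ·σ_S/σ_R and passes through (μ_R, μ_S).
E[S | R=6.6] = 3.7 + (0.06)·(4.3/1.8)·(6.6 − (4.8)) = 3.7 + (0.14333)·(1.8) = 3.9580.

3.9580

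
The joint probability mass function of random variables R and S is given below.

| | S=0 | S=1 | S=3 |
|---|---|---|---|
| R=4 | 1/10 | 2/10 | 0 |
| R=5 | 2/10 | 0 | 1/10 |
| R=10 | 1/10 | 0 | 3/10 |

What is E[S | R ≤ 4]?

P(R ≤ 4) = 3/10.
Σ S·P over the event = 0·(1/10) + 1·(2/10) = 1/5.
E[S | R ≤ 4] = (1/5) / (3/10) = 2/3.

2/3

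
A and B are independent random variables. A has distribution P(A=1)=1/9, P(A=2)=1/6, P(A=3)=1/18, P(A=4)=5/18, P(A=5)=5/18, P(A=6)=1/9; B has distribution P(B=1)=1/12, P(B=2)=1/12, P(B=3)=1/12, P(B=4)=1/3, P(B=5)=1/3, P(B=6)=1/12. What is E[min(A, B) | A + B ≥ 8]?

P(A + B ≥ 8) = 125/216.
Summing min(A,B)·P(x,y) over outcomes with A + B ≥ 8 gives 515/216.
E[min(A, B) | A + B ≥ 8] = (515/216) / (125/216) = 103/25.

103/25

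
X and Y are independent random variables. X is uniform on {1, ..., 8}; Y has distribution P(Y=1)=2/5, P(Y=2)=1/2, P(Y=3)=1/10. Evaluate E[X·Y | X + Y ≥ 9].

245/17

P(X + Y ≥ 9) = 17/80.
Summing XY·P(x,y) over outcomes with X + Y ≥ 9 gives 49/16.
E[X·Y | X + Y ≥ 9] = (49/16) / (17/80) = 245/17.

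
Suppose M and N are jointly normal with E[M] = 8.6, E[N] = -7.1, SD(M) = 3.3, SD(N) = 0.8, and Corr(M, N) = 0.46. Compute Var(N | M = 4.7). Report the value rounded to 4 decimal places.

0.5046

The conditional variance in a bivariate normal is σ_N²(1 − ρ²), independent of x.
Var(N | M=4.7) = (0.8)²·(1 − (0.46)²) = 0.64·0.7884 = 0.5046.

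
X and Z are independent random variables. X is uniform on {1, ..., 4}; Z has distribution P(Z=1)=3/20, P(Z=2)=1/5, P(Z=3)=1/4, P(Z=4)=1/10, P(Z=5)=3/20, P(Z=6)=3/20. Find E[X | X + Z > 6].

91/30

P(X + Z > 6) = 3/8.
Summing X·P(x,y) over outcomes with X + Z > 6 gives 91/80.
E[X | X + Z > 6] = (91/80) / (3/8) = 91/30.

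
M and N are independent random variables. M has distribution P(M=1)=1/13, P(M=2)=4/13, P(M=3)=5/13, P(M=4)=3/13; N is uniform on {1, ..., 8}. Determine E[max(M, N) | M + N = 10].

85/12

P(M + N = 10) = 3/26.
Summing max(M,N)·P(x,y) over outcomes with M + N = 10 gives 85/104.
E[max(M, N) | M + N = 10] = (85/104) / (3/26) = 85/12.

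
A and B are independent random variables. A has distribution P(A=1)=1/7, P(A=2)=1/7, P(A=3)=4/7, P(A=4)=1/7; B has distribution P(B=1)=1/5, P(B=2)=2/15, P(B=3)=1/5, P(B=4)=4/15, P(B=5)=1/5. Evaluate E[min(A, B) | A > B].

P(A > B) = 31/105.
Summing min(A,B)·P(x,y) over outcomes with A > B gives 47/105.
E[min(A, B) | A > B] = (47/105) / (31/105) = 47/31.

47/31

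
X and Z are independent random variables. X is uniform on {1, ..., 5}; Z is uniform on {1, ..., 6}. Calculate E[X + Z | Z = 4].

Outcomes with Z = 4: (1,4), (2,4), (3,4), (4,4), (5,4), each with probability 1/30.
E[X + Z | Z = 4] = (5 + 6 + 7 + 8 + 9) / 5 = 7.

7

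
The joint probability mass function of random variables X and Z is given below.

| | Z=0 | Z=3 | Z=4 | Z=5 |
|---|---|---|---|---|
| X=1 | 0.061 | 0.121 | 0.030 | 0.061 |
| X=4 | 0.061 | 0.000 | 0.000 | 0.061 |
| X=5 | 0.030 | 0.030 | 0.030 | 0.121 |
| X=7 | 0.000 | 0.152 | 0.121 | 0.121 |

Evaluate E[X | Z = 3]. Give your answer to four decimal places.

P(Z = 3) = 0.303.
Σ X·P over the event = 1·(0.121) + 5·(0.030) + 7·(0.152) = 1.335.
E[X | Z = 3] = (1.335) / (0.303) = 4.4059.

4.4059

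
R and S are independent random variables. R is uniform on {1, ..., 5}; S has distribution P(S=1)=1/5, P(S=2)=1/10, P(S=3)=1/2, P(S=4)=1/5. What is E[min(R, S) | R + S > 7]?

31/9

P(R + S > 7) = 9/50.
Summing min(R,S)·P(x,y) over outcomes with R + S > 7 gives 31/50.
E[min(R, S) | R + S > 7] = (31/50) / (9/50) = 31/9.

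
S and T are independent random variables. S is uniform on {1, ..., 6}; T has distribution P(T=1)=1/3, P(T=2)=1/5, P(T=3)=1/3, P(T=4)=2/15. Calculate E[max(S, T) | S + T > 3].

P(S + T > 3) = 77/90.
Summing max(S,T)·P(x,y) over outcomes with S + T > 3 gives 18/5.
E[max(S, T) | S + T > 3] = (18/5) / (77/90) = 324/77.

324/77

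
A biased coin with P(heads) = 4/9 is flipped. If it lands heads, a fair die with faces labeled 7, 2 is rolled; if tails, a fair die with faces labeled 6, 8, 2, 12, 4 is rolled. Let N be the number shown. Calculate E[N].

E[N | heads] = (7+2)/2 = 9/2.
E[N | tails] = (6+8+2+12+4)/5 = 32/5.
E[N] = (4/9)·(9/2) + (5/9)·(32/5) = 50/9.

50/9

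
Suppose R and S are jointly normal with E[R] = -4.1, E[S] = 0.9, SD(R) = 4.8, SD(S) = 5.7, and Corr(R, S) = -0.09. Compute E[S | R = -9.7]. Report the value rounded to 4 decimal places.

1.4985

For a bivariate normal, E[S | R=x] = μ_S + ρ·(σ_S/σ_R)·(x − μ_R).
E[S | R=-9.7] = 0.9 + (-0.09)·(5.7/4.8)·(-9.7 − (-4.1)) = 0.9 + (-0.10687)·(-5.6) = 1.4985.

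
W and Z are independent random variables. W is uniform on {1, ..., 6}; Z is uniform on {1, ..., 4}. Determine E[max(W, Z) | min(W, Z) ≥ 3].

37/8

Outcomes with min(W, Z) ≥ 3: (3,3), (3,4), (4,3), (4,4), (5,3), (5,4), (6,3), (6,4), each with probability 1/24.
E[max(W, Z) | min(W, Z) ≥ 3] = (3 + 4 + 4 + 4 + 5 + 5 + 6 + 6) / 8 = 37/8.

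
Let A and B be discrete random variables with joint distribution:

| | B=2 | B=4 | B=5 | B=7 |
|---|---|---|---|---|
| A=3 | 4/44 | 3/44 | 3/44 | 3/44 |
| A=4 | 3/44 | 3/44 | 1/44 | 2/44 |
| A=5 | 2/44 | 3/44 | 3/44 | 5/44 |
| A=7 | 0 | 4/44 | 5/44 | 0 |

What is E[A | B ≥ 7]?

P(B ≥ 7) = 5/22.
Summing A·P(A=x,B=y) over the conditioning event gives 21/22.
E[A | B ≥ 7] = (21/22) / (5/22) = 21/5.

21/5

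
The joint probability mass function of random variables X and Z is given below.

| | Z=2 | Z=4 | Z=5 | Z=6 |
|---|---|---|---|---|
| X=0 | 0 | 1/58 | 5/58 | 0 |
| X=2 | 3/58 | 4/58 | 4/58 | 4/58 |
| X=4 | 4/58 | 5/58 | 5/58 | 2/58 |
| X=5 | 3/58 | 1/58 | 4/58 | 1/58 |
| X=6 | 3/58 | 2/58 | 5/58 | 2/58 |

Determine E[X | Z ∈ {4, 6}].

39/11

P(Z ∈ {4, 6}) = 11/29.
Summing X·P(X=x,Z=y) over the conditioning event gives 39/29.
E[X | Z ∈ {4, 6}] = (39/29) / (11/29) = 39/11.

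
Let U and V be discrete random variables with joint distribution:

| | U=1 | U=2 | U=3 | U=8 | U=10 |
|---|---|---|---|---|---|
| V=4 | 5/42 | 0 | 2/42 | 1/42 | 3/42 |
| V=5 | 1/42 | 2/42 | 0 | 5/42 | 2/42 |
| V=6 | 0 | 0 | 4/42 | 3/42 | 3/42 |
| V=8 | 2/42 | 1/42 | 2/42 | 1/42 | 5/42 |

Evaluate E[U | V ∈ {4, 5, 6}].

180/31

P(V ∈ {4, 5, 6}) = 31/42.
Summing U·P(U=x,V=y) over the conditioning event gives 30/7.
E[U | V ∈ {4, 5, 6}] = (30/7) / (31/42) = 180/31.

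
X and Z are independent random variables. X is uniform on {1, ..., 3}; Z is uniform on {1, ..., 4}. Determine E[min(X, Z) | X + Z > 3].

Outcomes with X + Z > 3: (1,3), (1,4), (2,2), (2,3), (2,4), (3,1), (3,2), (3,3), (3,4), each with probability 1/12.
E[min(X, Z) | X + Z > 3] = (1 + 1 + 2 + 2 + 2 + 1 + 2 + 3 + 3) / 9 = 17/9.

17/9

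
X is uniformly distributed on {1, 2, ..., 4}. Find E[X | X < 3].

Given X < 3, X is equally likely to be any of {1, 2}.
E[X | X < 3] = (1 + 2) / 2 = 3/2.

3/2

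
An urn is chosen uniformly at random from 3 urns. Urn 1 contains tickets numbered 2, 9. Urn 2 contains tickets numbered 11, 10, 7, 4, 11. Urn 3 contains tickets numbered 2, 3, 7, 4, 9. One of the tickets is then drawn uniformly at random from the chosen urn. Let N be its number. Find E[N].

191/30

E[N | urn 1] = (2+9)/2 = 11/2.
E[N | urn 2] = (11+10+7+4+11)/5 = 43/5.
E[N | urn 3] = (2+3+7+4+9)/5 = 5.
E[N] = (1/3)·(11/2) + (1/3)·(43/5) + (1/3)·(5) = 191/30.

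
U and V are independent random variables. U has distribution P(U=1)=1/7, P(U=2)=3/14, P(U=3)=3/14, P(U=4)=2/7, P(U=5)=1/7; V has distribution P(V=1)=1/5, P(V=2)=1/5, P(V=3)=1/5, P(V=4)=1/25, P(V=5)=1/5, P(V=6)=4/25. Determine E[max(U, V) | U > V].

520/137

P(U > V) = 137/350.
Summing max(U,V)·P(x,y) over outcomes with U > V gives 52/35.
E[max(U, V) | U > V] = (52/35) / (137/350) = 520/137.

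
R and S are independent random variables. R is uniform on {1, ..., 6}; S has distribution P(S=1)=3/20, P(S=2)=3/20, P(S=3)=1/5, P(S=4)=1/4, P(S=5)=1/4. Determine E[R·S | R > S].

P(R > S) = 9/20.
Summing RS·P(x,y) over outcomes with R > S gives 359/60.
E[R·S | R > S] = (359/60) / (9/20) = 359/27.

359/27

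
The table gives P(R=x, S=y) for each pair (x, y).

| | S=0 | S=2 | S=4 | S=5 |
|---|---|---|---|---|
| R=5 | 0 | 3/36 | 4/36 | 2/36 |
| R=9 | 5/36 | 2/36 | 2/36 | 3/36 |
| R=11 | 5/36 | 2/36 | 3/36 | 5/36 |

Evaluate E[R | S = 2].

P(S = 2) = 7/36.
Σ R·P over the event = 5·(3/36) + 9·(2/36) + 11·(2/36) = 55/36.
E[R | S = 2] = (55/36) / (7/36) = 55/7.

55/7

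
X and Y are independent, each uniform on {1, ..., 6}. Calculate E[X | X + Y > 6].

P(X + Y > 6) = 7/12.
Summing X·P(x,y) over outcomes with X + Y > 6 gives 91/36.
E[X | X + Y > 6] = (91/36) / (7/12) = 13/3.

13/3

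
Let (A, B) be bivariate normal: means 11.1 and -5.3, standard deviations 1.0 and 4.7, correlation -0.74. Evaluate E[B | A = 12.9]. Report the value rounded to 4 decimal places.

-11.5604

E[B | A=x] = μ_B + ρ(σ_B/σ_A)(x − μ_A) for jointly normal variables.
E[B | A=12.9] = -5.3 + (-0.74)·(4.7/1.0)·(12.9 − (11.1)) = -5.3 + (-3.478)·(1.8) = -11.5604.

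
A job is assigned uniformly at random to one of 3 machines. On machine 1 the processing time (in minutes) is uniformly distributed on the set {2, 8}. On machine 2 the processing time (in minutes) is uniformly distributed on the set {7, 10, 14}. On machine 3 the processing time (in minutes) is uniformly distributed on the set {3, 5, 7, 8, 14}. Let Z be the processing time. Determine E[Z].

E[Z | machine 1] = (2+8)/2 = 5.
E[Z | machine 2] = (7+10+14)/3 = 31/3.
E[Z | machine 3] = (3+5+7+8+14)/5 = 37/5.
E[Z] = (1/3)·(5) + (1/3)·(31/3) + (1/3)·(37/5) = 341/45.

341/45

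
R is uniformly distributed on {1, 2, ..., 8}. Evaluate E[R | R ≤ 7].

Given R ≤ 7, R is equally likely to be any of {1, 2, 3, 4, 5, 6, 7}.
E[R | R ≤ 7] = (1 + 2 + 3 + 4 + 5 + 6 + 7) / 7 = 4.

4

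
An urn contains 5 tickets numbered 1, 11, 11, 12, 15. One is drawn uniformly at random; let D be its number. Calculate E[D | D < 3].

1

P(D < 3) = 1/5.
Σ over the event: 1·1/5 = 1/5.
E[D | D < 3] = (1/5) / (1/5) = 1.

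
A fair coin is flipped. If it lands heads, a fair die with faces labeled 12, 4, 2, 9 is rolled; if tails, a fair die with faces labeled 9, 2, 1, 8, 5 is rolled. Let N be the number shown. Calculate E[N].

47/8

E[N | heads] = (12+4+2+9)/4 = 27/4.
E[N | tails] = (9+2+1+8+5)/5 = 5.
E[N] = (1/2)·(27/4) + (1/2)·(5) = 47/8.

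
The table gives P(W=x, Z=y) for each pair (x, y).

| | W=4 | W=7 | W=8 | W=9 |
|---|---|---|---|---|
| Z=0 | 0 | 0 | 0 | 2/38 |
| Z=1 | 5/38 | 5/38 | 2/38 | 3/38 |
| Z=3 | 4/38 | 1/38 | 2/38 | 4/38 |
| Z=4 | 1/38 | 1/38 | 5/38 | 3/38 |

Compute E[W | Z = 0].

P(Z = 0) = 1/19.
Σ W·P over the event = 9·(2/38) = 9/19.
E[W | Z = 0] = (9/19) / (1/19) = 9.

9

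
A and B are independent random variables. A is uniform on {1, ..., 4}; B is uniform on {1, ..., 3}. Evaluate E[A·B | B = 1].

5/2

Outcomes with B = 1: (1,1), (2,1), (3,1), (4,1), each with probability 1/12.
E[A·B | B = 1] = (1 + 2 + 3 + 4) / 4 = 5/2.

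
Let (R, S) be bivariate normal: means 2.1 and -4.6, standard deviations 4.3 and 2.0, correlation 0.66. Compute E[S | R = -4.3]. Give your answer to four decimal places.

The regression of S on R has slope ρ·σ_S/σ_R and passes through (μ_R, μ_S).
E[S | R=-4.3] = -4.6 + (0.66)·(2.0/4.3)·(-4.3 − (2.1)) = -4.6 + (0.30698)·(-6.4) = -6.5647.

-6.5647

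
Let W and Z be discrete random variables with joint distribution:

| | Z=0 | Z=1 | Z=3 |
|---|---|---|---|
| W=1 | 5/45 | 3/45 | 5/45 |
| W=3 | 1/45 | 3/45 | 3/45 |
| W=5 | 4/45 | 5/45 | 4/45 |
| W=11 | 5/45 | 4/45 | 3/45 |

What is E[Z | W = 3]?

P(W = 3) = 7/45.
Σ Z·P over the event = 0·(1/45) + 1·(3/45) + 3·(3/45) = 4/15.
E[Z | W = 3] = (4/15) / (7/45) = 12/7.

12/7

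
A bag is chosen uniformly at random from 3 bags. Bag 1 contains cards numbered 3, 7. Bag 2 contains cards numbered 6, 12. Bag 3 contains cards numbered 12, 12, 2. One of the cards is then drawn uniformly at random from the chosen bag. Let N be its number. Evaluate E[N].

68/9

E[N | bag 1] = (3+7)/2 = 5.
E[N | bag 2] = (6+12)/2 = 9.
E[N | bag 3] = (12+12+2)/3 = 26/3.
By the law of total expectation,
E[N] = (1/3)·(5) + (1/3)·(9) + (1/3)·(26/3) = 68/9.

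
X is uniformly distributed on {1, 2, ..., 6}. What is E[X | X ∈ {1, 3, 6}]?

10/3

P(X ∈ {1, 3, 6}) = 1/2.
Σ over the event: 1·1/6 + 3·1/6 + 6·1/6 = 5/3.
E[X | X ∈ {1, 3, 6}] = (5/3) / (1/2) = 10/3.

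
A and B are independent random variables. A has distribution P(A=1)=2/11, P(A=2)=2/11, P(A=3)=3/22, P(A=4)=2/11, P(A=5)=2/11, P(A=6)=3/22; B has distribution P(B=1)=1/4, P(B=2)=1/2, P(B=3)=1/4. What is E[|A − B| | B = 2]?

39/22

P(B = 2) = 1/2.
Summing |A−B|·P(x,y) over outcomes with B = 2 gives 39/44.
E[|A − B| | B = 2] = (39/44) / (1/2) = 39/22.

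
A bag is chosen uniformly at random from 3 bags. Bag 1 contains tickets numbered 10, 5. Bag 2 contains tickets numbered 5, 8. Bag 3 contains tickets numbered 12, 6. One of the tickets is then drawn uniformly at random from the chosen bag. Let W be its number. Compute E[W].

E[W | bag 1] = (10+5)/2 = 15/2.
E[W | bag 2] = (5+8)/2 = 13/2.
E[W | bag 3] = (12+6)/2 = 9.
By the law of total expectation,
E[W] = (1/3)·(15/2) + (1/3)·(13/2) + (1/3)·(9) = 23/3.

23/3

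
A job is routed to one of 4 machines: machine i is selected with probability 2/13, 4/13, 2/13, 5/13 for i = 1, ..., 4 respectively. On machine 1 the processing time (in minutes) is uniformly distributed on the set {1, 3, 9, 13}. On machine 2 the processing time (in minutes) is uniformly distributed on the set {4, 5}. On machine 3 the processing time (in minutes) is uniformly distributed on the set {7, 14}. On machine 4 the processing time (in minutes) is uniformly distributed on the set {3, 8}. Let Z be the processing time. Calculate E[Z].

159/26

E[Z | machine 1] = (1+3+9+13)/4 = 13/2.
E[Z | machine 2] = (4+5)/2 = 9/2.
E[Z | machine 3] = (7+14)/2 = 21/2.
E[Z | machine 4] = (3+8)/2 = 11/2.
By the law of total expectation,
E[Z] = (2/13)·(13/2) + (4/13)·(9/2) + (2/13)·(21/2) + (5/13)·(11/2) = 159/26.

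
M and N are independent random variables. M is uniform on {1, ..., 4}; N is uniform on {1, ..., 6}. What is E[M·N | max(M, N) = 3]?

27/5

Outcomes with max(M, N) = 3: (1,3), (2,3), (3,1), (3,2), (3,3), each with probability 1/24.
E[M·N | max(M, N) = 3] = (3 + 6 + 3 + 6 + 9) / 5 = 27/5.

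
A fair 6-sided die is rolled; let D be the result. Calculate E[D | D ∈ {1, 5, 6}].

P(D ∈ {1, 5, 6}) = 1/2.
Σ over the event: 1·1/6 + 5·1/6 + 6·1/6 = 2.
E[D | D ∈ {1, 5, 6}] = (2) / (1/2) = 4.

4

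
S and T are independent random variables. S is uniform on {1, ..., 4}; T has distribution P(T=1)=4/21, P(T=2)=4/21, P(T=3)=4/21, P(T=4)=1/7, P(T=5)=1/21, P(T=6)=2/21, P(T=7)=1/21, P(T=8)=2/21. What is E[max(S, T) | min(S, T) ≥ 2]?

P(min(S, T) ≥ 2) = 17/28.
Summing max(S,T)·P(x,y) over outcomes with min(S, T) ≥ 2 gives 58/21.
E[max(S, T) | min(S, T) ≥ 2] = (58/21) / (17/28) = 232/51.

232/51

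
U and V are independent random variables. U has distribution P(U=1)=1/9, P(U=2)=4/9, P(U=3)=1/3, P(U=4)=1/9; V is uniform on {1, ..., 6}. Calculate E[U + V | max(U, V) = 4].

19/3

P(max(U, V) = 4) = 2/9.
Summing (U+V)·P(x,y) over outcomes with max(U, V) = 4 gives 38/27.
E[U + V | max(U, V) = 4] = (38/27) / (2/9) = 19/3.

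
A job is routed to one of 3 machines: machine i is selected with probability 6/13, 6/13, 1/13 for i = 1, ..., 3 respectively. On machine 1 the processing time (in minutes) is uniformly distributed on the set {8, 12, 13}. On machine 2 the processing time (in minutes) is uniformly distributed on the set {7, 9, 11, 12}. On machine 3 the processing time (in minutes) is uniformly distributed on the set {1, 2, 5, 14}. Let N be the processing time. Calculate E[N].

E[N | machine 1] = (8+12+13)/3 = 11.
E[N | machine 2] = (7+9+11+12)/4 = 39/4.
E[N | machine 3] = (1+2+5+14)/4 = 11/2.
By the law of total expectation,
E[N] = (6/13)·(11) + (6/13)·(39/4) + (1/13)·(11/2) = 10.

10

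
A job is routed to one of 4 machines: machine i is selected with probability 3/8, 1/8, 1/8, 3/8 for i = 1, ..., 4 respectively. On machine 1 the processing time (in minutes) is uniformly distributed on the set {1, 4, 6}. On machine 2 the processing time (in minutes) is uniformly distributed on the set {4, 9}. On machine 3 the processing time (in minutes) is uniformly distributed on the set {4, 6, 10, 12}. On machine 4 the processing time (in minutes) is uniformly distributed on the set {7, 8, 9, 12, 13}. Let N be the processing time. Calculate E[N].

549/80

E[N | machine 1] = (1+4+6)/3 = 11/3.
E[N | machine 2] = (4+9)/2 = 13/2.
E[N | machine 3] = (4+6+10+12)/4 = 8.
E[N | machine 4] = (7+8+9+12+13)/5 = 49/5.
By the law of total expectation,
E[N] = (3/8)·(11/3) + (1/8)·(13/2) + (1/8)·(8) + (3/8)·(49/5) = 549/80.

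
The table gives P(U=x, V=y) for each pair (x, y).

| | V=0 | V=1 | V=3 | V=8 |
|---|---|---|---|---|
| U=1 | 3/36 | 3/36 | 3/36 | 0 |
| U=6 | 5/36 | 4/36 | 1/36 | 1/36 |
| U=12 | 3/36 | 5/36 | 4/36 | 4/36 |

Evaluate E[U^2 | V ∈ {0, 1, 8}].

P(V ∈ {0, 1, 8}) = 7/9.
Σ U^2·P over the event = 1·(3/36) + 1·(3/36) + 36·(5/36) + 36·(4/36) + 36·(1/36) + 144·(3/36) + 144·(5/36) + 144·(4/36) = 349/6.
E[U^2 | V ∈ {0, 1, 8}] = (349/6) / (7/9) = 1047/14.

1047/14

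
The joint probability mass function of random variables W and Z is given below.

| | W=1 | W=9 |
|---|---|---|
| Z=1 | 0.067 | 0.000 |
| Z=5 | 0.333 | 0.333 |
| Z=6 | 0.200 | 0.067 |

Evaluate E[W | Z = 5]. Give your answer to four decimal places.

5.0000

P(Z = 5) = 0.666.
Σ W·P over the event = 1·(0.333) + 9·(0.333) = 3.330.
E[W | Z = 5] = (3.330) / (0.666) = 5.0000.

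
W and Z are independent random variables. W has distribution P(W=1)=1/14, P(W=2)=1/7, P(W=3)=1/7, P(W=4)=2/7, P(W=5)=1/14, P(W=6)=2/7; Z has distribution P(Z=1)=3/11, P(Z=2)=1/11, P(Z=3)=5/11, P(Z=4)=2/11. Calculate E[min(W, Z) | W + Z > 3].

343/144

P(W + Z > 3) = 72/77.
Summing min(W,Z)·P(x,y) over outcomes with W + Z > 3 gives 49/22.
E[min(W, Z) | W + Z > 3] = (49/22) / (72/77) = 343/144.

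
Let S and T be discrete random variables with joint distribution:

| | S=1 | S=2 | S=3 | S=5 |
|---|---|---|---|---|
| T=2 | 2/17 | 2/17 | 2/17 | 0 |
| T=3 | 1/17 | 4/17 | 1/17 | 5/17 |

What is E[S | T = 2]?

P(T = 2) = 6/17.
Σ S·P over the event = 1·(2/17) + 2·(2/17) + 3·(2/17) = 12/17.
E[S | T = 2] = (12/17) / (6/17) = 2.

2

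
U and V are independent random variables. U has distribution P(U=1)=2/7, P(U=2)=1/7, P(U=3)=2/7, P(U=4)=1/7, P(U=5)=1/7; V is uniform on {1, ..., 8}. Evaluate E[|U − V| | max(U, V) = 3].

P(max(U, V) = 3) = 9/56.
Summing |U−V|·P(x,y) over outcomes with max(U, V) = 3 gives 11/56.
E[|U − V| | max(U, V) = 3] = (11/56) / (9/56) = 11/9.

11/9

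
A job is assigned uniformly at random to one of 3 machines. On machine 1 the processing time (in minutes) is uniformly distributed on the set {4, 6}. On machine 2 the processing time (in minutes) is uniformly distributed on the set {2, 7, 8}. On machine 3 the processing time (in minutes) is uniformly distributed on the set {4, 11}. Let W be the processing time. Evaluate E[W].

E[W | machine 1] = (4+6)/2 = 5.
E[W | machine 2] = (2+7+8)/3 = 17/3.
E[W | machine 3] = (4+11)/2 = 15/2.
E[W] = (1/3)·(5) + (1/3)·(17/3) + (1/3)·(15/2) = 109/18.

109/18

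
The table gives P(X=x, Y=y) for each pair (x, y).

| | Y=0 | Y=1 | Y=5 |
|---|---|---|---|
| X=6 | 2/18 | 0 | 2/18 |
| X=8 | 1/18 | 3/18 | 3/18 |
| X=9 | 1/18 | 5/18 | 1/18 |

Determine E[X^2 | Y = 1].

P(Y = 1) = 4/9.
Σ X^2·P over the event = 64·(3/18) + 81·(5/18) = 199/6.
E[X^2 | Y = 1] = (199/6) / (4/9) = 597/8.

597/8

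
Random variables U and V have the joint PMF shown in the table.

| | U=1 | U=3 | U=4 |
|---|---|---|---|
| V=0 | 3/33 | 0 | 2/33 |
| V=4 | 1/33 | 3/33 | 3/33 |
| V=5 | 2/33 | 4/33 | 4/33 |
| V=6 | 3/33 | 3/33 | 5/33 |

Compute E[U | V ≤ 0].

P(V ≤ 0) = 5/33.
Summing U·P(U=x,V=y) over the conditioning event gives 1/3.
E[U | V ≤ 0] = (1/3) / (5/33) = 11/5.

11/5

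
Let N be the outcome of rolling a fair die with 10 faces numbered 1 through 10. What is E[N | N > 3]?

7

Given N > 3, N is equally likely to be any of {4, 5, 6, 7, 8, 9, 10}.
E[N | N > 3] = (4 + 5 + 6 + 7 + 8 + 9 + 10) / 7 = 7.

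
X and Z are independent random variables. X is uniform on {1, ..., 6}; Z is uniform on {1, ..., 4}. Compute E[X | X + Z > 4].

P(X + Z > 4) = 3/4.
Summing X·P(x,y) over outcomes with X + Z > 4 gives 37/12.
E[X | X + Z > 4] = (37/12) / (3/4) = 37/9.

37/9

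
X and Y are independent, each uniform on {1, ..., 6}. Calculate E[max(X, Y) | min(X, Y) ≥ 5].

23/4

Outcomes with min(X, Y) ≥ 5: (5,5), (5,6), (6,5), (6,6), each with probability 1/36.
E[max(X, Y) | min(X, Y) ≥ 5] = (5 + 6 + 6 + 6) / 4 = 23/4.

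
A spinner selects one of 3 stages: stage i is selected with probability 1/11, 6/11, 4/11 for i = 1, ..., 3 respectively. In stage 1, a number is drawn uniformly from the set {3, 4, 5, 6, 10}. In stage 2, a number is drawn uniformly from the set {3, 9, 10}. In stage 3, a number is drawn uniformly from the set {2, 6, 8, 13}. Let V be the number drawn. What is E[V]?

393/55

E[V | stage 1] = (3+4+5+6+10)/5 = 28/5.
E[V | stage 2] = (3+9+10)/3 = 22/3.
E[V | stage 3] = (2+6+8+13)/4 = 29/4.
E[V] = (1/11)·(28/5) + (6/11)·(22/3) + (4/11)·(29/4) = 393/55.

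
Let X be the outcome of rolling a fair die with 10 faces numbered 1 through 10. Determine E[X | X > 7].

Given X > 7, X is equally likely to be any of {8, 9, 10}.
E[X | X > 7] = (8 + 9 + 10) / 3 = 9.

9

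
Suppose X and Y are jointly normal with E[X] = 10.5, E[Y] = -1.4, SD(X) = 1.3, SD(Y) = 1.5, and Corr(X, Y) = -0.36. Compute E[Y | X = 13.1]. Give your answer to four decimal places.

For a bivariate normal, E[Y | X=x] = μ_Y + ρ·(σ_Y/σ_X)·(x − μ_X).
E[Y | X=13.1] = -1.4 + (-0.36)·(1.5/1.3)·(13.1 − (10.5)) = -1.4 + (-0.41538)·(2.6) = -2.4800.

-2.4800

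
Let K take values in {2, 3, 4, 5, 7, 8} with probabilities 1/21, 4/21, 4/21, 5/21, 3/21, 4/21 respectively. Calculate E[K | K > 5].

53/7

P(K > 5) = 1/3.
Σ over the event: 7·1/7 + 8·4/21 = 53/21.
E[K | K > 5] = (53/21) / (1/3) = 53/7.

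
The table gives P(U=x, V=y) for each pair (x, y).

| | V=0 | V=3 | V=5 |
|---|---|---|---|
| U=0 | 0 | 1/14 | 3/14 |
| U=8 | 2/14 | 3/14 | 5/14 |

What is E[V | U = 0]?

9/2

P(U = 0) = 2/7.
Σ V·P over the event = 3·(1/14) + 5·(3/14) = 9/7.
E[V | U = 0] = (9/7) / (2/7) = 9/2.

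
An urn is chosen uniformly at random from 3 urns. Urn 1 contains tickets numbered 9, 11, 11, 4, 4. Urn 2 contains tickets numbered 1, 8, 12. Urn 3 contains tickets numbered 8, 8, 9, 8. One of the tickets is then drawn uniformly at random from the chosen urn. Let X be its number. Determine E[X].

E[X | urn 1] = (9+11+11+4+4)/5 = 39/5.
E[X | urn 2] = (1+8+12)/3 = 7.
E[X | urn 3] = (8+8+9+8)/4 = 33/4.
E[X] = (1/3)·(39/5) + (1/3)·(7) + (1/3)·(33/4) = 461/60.

461/60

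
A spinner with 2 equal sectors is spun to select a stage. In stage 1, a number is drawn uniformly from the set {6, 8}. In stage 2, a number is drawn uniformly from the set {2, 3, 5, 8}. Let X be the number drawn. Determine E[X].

E[X | stage 1] = (6+8)/2 = 7.
E[X | stage 2] = (2+3+5+8)/4 = 9/2.
E[X] = (1/2)·(7) + (1/2)·(9/2) = 23/4.

23/4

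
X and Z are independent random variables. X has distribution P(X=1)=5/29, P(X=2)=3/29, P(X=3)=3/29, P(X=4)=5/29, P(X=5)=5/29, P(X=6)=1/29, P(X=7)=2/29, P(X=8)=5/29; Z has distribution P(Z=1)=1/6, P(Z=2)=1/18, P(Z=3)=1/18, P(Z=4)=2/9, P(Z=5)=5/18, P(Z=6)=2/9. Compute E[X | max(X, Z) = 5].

11/3

P(max(X, Z) = 5) = 25/87.
Summing X·P(x,y) over outcomes with max(X, Z) = 5 gives 275/261.
E[X | max(X, Z) = 5] = (275/261) / (25/87) = 11/3.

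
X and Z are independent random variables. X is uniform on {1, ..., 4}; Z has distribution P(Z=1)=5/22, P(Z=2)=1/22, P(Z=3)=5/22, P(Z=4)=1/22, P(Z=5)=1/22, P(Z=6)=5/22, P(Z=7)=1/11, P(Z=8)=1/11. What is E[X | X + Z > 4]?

91/33

P(X + Z > 4) = 3/4.
Summing X·P(x,y) over outcomes with X + Z > 4 gives 91/44.
E[X | X + Z > 4] = (91/44) / (3/4) = 91/33.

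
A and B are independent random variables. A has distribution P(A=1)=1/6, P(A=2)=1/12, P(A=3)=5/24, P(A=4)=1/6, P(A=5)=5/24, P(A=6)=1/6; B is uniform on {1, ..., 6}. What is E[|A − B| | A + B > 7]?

P(A + B > 7) = 4/9.
Summing |A−B|·P(x,y) over outcomes with A + B > 7 gives 35/48.
E[|A − B| | A + B > 7] = (35/48) / (4/9) = 105/64.

105/64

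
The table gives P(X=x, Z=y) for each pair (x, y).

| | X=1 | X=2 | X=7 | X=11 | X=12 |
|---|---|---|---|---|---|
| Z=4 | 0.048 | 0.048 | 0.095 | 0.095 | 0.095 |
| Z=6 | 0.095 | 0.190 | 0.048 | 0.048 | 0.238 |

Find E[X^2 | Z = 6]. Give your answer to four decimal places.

69.9305

P(Z = 6) = 0.619.
Σ X^2·P over the event = 1·(0.095) + 4·(0.190) + 49·(0.048) + 121·(0.048) + 144·(0.238) = 43.287.
E[X^2 | Z = 6] = (43.287) / (0.619) = 69.9305.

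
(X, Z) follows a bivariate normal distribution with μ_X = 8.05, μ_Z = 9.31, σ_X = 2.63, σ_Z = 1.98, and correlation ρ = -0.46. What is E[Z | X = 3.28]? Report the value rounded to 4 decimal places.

For a bivariate normal, E[Z | X=x] = μ_Z + ρ·(σ_Z/σ_X)·(x − μ_X).
E[Z | X=3.28] = 9.31 + (-0.46)·(1.98/2.63)·(3.28 − (8.05)) = 9.31 + (-0.34631)·(-4.77) = 10.9619.

10.9619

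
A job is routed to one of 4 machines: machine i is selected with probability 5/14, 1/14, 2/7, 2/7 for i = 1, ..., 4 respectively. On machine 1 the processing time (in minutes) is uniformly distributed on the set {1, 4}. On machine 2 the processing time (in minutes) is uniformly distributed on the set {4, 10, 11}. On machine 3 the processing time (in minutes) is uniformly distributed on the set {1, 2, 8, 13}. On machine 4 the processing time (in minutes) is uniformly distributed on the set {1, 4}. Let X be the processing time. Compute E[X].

E[X | machine 1] = (1+4)/2 = 5/2.
E[X | machine 2] = (4+10+11)/3 = 25/3.
E[X | machine 3] = (1+2+8+13)/4 = 6.
E[X | machine 4] = (1+4)/2 = 5/2.
E[X] = (5/14)·(5/2) + (1/14)·(25/3) + (2/7)·(6) + (2/7)·(5/2) = 47/12.

47/12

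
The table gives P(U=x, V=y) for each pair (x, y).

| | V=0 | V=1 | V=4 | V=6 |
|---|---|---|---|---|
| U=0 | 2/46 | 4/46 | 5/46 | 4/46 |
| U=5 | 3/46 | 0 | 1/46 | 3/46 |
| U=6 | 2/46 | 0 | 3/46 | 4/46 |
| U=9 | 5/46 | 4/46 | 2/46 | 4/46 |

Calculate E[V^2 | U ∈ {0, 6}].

35/2

P(U ∈ {0, 6}) = 12/23.
Summing V^2·P(U=x,V=y) over the conditioning event gives 210/23.
E[V^2 | U ∈ {0, 6}] = (210/23) / (12/23) = 35/2.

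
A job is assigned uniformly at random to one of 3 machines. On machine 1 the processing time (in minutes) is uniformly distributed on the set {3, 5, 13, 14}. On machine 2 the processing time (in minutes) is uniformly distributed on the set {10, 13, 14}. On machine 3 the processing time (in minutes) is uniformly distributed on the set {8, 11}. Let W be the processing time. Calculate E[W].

367/36

E[W | machine 1] = (3+5+13+14)/4 = 35/4.
E[W | machine 2] = (10+13+14)/3 = 37/3.
E[W | machine 3] = (8+11)/2 = 19/2.
E[W] = (1/3)·(35/4) + (1/3)·(37/3) + (1/3)·(19/2) = 367/36.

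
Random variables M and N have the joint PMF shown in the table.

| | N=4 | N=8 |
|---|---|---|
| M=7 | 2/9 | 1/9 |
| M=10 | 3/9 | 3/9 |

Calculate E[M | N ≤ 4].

44/5

P(N ≤ 4) = 5/9.
Σ M·P over the event = 7·(2/9) + 10·(3/9) = 44/9.
E[M | N ≤ 4] = (44/9) / (5/9) = 44/5.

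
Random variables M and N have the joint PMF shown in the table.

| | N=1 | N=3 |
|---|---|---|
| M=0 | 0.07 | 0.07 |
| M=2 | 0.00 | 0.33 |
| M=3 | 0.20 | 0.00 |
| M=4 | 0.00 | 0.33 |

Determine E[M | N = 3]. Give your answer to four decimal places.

2.7123

P(N = 3) = 0.73.
Σ M·P over the event = 0·(0.07) + 2·(0.33) + 4·(0.33) = 1.98.
E[M | N = 3] = (1.98) / (0.73) = 2.7123.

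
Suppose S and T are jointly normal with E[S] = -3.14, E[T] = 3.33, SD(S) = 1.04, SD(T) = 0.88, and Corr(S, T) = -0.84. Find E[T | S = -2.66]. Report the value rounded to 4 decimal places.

2.9888

For a bivariate normal, E[T | S=x] = μ_T + ρ·(σ_T/σ_S)·(x − μ_S).
E[T | S=-2.66] = 3.33 + (-0.84)·(0.88/1.04)·(-2.66 − (-3.14)) = 3.33 + (-0.71077)·(0.48) = 2.9888.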